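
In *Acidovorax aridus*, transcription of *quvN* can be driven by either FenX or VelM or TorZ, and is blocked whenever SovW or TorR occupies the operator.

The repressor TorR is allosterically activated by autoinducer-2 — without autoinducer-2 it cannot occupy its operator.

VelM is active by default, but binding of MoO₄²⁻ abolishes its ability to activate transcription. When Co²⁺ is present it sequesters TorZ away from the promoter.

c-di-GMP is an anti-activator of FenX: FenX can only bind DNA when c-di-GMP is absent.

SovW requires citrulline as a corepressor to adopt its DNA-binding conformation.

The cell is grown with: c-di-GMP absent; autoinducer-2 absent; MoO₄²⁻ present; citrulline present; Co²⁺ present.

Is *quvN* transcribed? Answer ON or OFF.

c-di-GMP is absent, so FenX is active.
MoO₄²⁻ is present, so VelM is inactive.
Citrulline is present, so SovW is active.
Autoinducer-2 is absent, so TorR is inactive.
Co²⁺ is present, so TorZ is inactive.
With repressor SovW bound, *quvN* is not transcribed.

OFF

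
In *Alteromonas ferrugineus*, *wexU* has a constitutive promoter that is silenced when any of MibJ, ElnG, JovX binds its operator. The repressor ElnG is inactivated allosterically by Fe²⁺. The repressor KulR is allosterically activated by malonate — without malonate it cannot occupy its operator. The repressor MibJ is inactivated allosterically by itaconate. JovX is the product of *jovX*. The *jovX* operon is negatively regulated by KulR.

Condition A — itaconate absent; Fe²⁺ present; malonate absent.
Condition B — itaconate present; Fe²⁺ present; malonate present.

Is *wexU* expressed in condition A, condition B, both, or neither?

B only

Condition A:
Itaconate is absent, so MibJ is active.
Fe²⁺ is present, so ElnG is inactive.
Malonate is absent, so KulR is inactive.
With no repressor bound, *jovX* is transcribed.
So JovX is produced and active.
With repressor MibJ bound, *wexU* is not transcribed.
→ *wexU* is OFF in A.
Condition B:
Itaconate is present, so MibJ is inactive.
Fe²⁺ is present, so ElnG is inactive.
Malonate is present, so KulR is active.
With repressor KulR bound, *jovX* is not transcribed.
So JovX is not produced.
With no repressor bound, *wexU* is transcribed.
→ *wexU* is ON in B.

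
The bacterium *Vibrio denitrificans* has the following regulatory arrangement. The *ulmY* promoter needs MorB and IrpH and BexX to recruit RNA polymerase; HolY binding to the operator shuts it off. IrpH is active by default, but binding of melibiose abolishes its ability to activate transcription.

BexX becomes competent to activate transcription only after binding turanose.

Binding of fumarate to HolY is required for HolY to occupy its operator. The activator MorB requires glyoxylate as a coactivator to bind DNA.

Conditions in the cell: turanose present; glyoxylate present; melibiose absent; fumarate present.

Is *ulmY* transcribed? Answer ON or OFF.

Glyoxylate is present, so MorB is active.
Melibiose is absent, so IrpH is active.
Fumarate is present, so HolY is active.
Turanose is present, so BexX is active.
With repressor HolY bound, *ulmY* is not transcribed.

OFF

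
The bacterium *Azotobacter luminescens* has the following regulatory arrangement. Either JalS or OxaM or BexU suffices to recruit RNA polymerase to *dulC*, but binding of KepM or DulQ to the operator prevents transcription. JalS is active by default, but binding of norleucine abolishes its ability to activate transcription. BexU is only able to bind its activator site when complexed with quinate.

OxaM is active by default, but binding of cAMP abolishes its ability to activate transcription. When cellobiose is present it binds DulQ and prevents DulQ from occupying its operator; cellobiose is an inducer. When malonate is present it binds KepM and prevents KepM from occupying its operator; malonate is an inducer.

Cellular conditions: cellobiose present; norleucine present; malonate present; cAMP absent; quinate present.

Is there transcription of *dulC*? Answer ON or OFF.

Malonate is present, so KepM is inactive.
Norleucine is present, so JalS is inactive.
cAMP is absent, so OxaM is active.
Cellobiose is present, so DulQ is inactive.
Quinate is present, so BexU is active.
Activator OxaM is present, so *dulC* is transcribed.

ON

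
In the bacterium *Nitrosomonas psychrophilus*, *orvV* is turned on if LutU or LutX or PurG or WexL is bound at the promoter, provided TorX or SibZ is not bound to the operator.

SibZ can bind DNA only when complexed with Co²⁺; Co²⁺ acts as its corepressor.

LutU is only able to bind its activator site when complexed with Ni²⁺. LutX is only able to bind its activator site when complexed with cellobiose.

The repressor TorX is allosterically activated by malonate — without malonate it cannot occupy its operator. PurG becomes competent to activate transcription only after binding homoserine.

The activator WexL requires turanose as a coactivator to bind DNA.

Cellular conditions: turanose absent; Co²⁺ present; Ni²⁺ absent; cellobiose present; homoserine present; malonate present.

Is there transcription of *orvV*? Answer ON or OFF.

Ni²⁺ is absent, so LutU is inactive.
Cellobiose is present, so LutX is active.
Malonate is present, so TorX is active.
Homoserine is present, so PurG is active.
Turanose is absent, so WexL is inactive.
Co²⁺ is present, so SibZ is active.
With repressor TorX bound, *orvV* is not transcribed.

OFF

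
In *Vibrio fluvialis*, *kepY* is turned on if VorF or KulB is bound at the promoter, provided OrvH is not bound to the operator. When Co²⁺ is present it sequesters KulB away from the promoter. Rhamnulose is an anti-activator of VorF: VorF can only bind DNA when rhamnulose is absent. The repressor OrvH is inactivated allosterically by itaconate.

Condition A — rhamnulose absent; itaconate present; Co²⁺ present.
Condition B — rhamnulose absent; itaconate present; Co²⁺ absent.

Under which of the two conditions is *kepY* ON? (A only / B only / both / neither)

both

Condition A:
Rhamnulose is absent, so VorF is active.
Itaconate is present, so OrvH is inactive.
Co²⁺ is present, so KulB is inactive.
Activator VorF is present, so *kepY* is transcribed.
→ *kepY* is ON in A.
Condition B:
Rhamnulose is absent, so VorF is active.
Itaconate is present, so OrvH is inactive.
Co²⁺ is absent, so KulB is active.
Activator VorF is present, so *kepY* is transcribed.
→ *kepY* is ON in B.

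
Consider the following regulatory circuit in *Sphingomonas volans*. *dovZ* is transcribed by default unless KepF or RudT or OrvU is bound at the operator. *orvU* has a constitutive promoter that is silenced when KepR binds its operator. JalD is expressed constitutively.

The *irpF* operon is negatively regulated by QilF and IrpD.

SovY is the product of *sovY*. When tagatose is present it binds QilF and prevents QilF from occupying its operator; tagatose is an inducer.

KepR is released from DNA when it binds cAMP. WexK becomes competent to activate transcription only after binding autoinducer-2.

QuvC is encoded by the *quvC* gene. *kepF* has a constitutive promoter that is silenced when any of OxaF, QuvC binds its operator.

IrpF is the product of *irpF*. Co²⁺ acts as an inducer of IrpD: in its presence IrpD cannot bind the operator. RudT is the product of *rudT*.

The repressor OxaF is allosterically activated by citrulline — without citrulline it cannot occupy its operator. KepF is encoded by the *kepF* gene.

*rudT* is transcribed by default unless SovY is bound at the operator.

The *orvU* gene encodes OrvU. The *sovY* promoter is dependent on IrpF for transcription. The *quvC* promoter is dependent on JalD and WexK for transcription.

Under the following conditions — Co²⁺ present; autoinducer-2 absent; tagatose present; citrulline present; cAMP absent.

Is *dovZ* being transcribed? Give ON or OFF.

ON

Citrulline is present, so OxaF is active.
JalD is produced constitutively and is active.
Autoinducer-2 is absent, so WexK is inactive.
Required activator WexK is absent, so *quvC* is not transcribed.
So QuvC is not produced.
With repressor OxaF bound, *kepF* is not transcribed.
So KepF is not produced.
Tagatose is present, so QilF is inactive.
Co²⁺ is present, so IrpD is inactive.
With no repressor bound, *irpF* is transcribed.
So IrpF is produced and active.
No repressor is bound and IrpF is active, so *sovY* is transcribed.
So SovY is produced and active.
With repressor SovY bound, *rudT* is not transcribed.
So RudT is not produced.
cAMP is absent, so KepR is active.
With repressor KepR bound, *orvU* is not transcribed.
So OrvU is not produced.
With no repressor bound, *dovZ* is transcribed.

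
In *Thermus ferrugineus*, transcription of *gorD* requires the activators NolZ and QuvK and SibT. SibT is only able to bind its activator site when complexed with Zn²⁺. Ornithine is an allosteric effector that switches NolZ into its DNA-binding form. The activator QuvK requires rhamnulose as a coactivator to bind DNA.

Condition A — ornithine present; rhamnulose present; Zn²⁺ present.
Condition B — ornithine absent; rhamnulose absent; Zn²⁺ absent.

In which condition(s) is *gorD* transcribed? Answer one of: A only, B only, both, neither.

Condition A:
Ornithine is present, so NolZ is active.
Rhamnulose is present, so QuvK is active.
Zn²⁺ is present, so SibT is active.
No repressor is bound and NolZ and QuvK and SibT are active, so *gorD* is transcribed.
→ *gorD* is ON in A.
Condition B:
Ornithine is absent, so NolZ is inactive.
Rhamnulose is absent, so QuvK is inactive.
Zn²⁺ is absent, so SibT is inactive.
Required activator NolZ is absent, so *gorD* is not transcribed.
→ *gorD* is OFF in B.

A only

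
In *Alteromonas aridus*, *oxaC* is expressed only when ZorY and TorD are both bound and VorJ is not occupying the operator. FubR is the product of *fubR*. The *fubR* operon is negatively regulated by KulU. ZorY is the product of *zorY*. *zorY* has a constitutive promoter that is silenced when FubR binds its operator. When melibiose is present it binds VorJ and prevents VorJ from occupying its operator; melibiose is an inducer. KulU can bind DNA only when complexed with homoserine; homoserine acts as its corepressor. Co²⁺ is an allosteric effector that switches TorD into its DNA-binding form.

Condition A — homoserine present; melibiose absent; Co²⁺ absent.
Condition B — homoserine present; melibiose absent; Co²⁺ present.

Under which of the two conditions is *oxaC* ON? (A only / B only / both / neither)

neither

Condition A:
Homoserine is present, so KulU is active.
With repressor KulU bound, *fubR* is not transcribed.
So FubR is not produced.
With no repressor bound, *zorY* is transcribed.
So ZorY is produced and active.
Melibiose is absent, so VorJ is active.
Co²⁺ is absent, so TorD is inactive.
With repressor VorJ bound, *oxaC* is not transcribed.
→ *oxaC* is OFF in A.
Condition B:
Homoserine is present, so KulU is active.
With repressor KulU bound, *fubR* is not transcribed.
So FubR is not produced.
With no repressor bound, *zorY* is transcribed.
So ZorY is produced and active.
Melibiose is absent, so VorJ is active.
Co²⁺ is present, so TorD is active.
With repressor VorJ bound, *oxaC* is not transcribed.
→ *oxaC* is OFF in B.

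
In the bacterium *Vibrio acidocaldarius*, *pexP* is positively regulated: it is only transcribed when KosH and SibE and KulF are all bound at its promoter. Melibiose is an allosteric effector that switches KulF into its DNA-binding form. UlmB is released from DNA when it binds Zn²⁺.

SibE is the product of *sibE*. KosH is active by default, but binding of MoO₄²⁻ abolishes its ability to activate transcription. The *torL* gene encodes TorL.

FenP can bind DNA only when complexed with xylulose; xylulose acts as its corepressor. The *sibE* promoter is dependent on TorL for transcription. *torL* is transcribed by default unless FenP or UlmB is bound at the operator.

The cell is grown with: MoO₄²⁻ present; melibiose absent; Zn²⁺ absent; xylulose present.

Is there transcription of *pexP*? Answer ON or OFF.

OFF

MoO₄²⁻ is present, so KosH is inactive.
Xylulose is present, so FenP is active.
Zn²⁺ is absent, so UlmB is active.
With repressor FenP bound, *torL* is not transcribed.
So TorL is not produced.
Required activator TorL is absent, so *sibE* is not transcribed.
So SibE is not produced.
Melibiose is absent, so KulF is inactive.
Required activator KosH is absent, so *pexP* is not transcribed.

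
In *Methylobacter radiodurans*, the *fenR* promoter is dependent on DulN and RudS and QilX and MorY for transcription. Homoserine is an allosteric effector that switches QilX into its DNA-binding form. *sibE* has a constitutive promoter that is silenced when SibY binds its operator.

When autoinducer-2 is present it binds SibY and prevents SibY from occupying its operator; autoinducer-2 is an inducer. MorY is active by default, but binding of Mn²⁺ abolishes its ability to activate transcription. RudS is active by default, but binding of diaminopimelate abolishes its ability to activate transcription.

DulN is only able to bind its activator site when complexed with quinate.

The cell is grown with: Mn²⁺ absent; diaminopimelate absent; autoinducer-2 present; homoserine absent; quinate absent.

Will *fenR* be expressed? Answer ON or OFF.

Quinate is absent, so DulN is inactive.
Diaminopimelate is absent, so RudS is active.
Homoserine is absent, so QilX is inactive.
Mn²⁺ is absent, so MorY is active.
Required activator DulN is absent, so *fenR* is not transcribed.

OFF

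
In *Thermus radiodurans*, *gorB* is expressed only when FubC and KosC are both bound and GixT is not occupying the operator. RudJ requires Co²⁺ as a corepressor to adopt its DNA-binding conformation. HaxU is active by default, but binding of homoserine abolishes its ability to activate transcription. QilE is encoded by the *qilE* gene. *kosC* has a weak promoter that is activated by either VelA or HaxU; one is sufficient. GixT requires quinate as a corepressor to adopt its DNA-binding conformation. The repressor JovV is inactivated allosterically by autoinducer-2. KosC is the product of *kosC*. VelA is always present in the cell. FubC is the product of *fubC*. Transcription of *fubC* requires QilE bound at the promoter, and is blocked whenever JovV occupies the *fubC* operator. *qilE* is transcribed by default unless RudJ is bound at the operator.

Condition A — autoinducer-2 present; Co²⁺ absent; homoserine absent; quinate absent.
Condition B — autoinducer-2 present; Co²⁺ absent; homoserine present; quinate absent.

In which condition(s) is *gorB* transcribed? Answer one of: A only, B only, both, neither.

Condition A:
Autoinducer-2 is present, so JovV is inactive.
Co²⁺ is absent, so RudJ is inactive.
With no repressor bound, *qilE* is transcribed.
So QilE is produced and active.
No repressor is bound and QilE is active, so *fubC* is transcribed.
So FubC is produced and active.
VelA is produced constitutively and is active.
Homoserine is absent, so HaxU is active.
Activator VelA is present, so *kosC* is transcribed.
So KosC is produced and active.
Quinate is absent, so GixT is inactive.
No repressor is bound and FubC and KosC are active, so *gorB* is transcribed.
→ *gorB* is ON in A.
Condition B:
Autoinducer-2 is present, so JovV is inactive.
Co²⁺ is absent, so RudJ is inactive.
With no repressor bound, *qilE* is transcribed.
So QilE is produced and active.
No repressor is bound and QilE is active, so *fubC* is transcribed.
So FubC is produced and active.
VelA is produced constitutively and is active.
Homoserine is present, so HaxU is inactive.
Activator VelA is present, so *kosC* is transcribed.
So KosC is produced and active.
Quinate is absent, so GixT is inactive.
No repressor is bound and FubC and KosC are active, so *gorB* is transcribed.
→ *gorB* is ON in B.

both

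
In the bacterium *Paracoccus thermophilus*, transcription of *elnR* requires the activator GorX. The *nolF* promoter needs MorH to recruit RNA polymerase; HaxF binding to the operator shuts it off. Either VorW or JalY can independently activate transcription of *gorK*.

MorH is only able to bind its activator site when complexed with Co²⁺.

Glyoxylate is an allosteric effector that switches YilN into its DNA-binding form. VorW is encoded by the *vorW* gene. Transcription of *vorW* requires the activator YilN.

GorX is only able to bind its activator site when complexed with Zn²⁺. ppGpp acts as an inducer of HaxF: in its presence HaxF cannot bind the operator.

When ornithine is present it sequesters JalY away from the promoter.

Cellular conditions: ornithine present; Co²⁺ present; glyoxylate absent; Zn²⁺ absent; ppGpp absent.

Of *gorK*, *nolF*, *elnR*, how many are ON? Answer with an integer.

0

Glyoxylate is absent, so YilN is inactive.
Required activator YilN is absent, so *vorW* is not transcribed.
So VorW is not produced.
Ornithine is present, so JalY is inactive.
No activator is available at the *gorK* promoter, so *gorK* is not transcribed.
→ *gorK* is OFF.
ppGpp is absent, so HaxF is active.
Co²⁺ is present, so MorH is active.
With repressor HaxF bound, *nolF* is not transcribed.
→ *nolF* is OFF.
Zn²⁺ is absent, so GorX is inactive.
Required activator GorX is absent, so *elnR* is not transcribed.
→ *elnR* is OFF.
0 of the 3 genes are transcribed.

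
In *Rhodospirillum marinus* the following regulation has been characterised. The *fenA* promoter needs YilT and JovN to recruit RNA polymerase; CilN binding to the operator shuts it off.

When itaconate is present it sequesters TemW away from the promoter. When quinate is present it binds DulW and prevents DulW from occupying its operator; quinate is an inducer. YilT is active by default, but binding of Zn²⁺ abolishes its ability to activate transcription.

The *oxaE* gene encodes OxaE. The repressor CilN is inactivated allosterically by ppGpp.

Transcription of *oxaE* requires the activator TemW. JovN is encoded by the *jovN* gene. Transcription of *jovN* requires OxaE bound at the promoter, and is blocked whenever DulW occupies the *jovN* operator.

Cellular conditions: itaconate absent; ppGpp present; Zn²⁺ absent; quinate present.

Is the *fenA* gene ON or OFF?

Zn²⁺ is absent, so YilT is active.
ppGpp is present, so CilN is inactive.
Itaconate is absent, so TemW is active.
No repressor is bound and TemW is active, so *oxaE* is transcribed.
So OxaE is produced and active.
Quinate is present, so DulW is inactive.
No repressor is bound and OxaE is active, so *jovN* is transcribed.
So JovN is produced and active.
No repressor is bound and YilT and JovN are active, so *fenA* is transcribed.

ON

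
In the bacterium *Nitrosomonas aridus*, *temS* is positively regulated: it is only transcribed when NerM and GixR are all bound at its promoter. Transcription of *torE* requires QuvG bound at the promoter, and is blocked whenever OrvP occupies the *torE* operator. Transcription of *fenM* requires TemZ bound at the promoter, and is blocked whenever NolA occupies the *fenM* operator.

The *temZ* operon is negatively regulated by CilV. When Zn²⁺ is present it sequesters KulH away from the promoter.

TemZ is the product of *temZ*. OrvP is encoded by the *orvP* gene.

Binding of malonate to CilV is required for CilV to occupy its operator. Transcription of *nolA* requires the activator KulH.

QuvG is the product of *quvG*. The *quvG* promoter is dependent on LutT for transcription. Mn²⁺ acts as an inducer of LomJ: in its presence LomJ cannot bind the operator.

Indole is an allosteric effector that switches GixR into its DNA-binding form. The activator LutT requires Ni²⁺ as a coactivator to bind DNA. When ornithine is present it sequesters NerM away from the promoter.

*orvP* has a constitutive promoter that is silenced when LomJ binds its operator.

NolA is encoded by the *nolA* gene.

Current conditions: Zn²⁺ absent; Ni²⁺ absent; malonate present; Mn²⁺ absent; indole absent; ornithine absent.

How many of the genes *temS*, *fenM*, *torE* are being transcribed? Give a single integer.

0

Ornithine is absent, so NerM is active.
Indole is absent, so GixR is inactive.
Required activator GixR is absent, so *temS* is not transcribed.
→ *temS* is OFF.
Zn²⁺ is absent, so KulH is active.
No repressor is bound and KulH is active, so *nolA* is transcribed.
So NolA is produced and active.
Malonate is present, so CilV is active.
With repressor CilV bound, *temZ* is not transcribed.
So TemZ is not produced.
With repressor NolA bound, *fenM* is not transcribed.
→ *fenM* is OFF.
Mn²⁺ is absent, so LomJ is active.
With repressor LomJ bound, *orvP* is not transcribed.
So OrvP is not produced.
Ni²⁺ is absent, so LutT is inactive.
Required activator LutT is absent, so *quvG* is not transcribed.
So QuvG is not produced.
Required activator QuvG is absent, so *torE* is not transcribed.
→ *torE* is OFF.
0 of the 3 genes are transcribed.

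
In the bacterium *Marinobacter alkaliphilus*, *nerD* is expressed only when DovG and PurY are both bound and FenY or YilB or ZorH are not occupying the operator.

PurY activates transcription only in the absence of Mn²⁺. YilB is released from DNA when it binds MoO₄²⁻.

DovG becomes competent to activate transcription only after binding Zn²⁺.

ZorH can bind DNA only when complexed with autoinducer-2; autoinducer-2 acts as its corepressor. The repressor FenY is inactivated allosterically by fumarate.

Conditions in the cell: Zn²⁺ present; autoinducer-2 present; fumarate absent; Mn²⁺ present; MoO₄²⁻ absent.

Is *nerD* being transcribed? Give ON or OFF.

Fumarate is absent, so FenY is active.
Zn²⁺ is present, so DovG is active.
MoO₄²⁻ is absent, so YilB is active.
Autoinducer-2 is present, so ZorH is active.
Mn²⁺ is present, so PurY is inactive.
With repressor FenY bound, *nerD* is not transcribed.

OFF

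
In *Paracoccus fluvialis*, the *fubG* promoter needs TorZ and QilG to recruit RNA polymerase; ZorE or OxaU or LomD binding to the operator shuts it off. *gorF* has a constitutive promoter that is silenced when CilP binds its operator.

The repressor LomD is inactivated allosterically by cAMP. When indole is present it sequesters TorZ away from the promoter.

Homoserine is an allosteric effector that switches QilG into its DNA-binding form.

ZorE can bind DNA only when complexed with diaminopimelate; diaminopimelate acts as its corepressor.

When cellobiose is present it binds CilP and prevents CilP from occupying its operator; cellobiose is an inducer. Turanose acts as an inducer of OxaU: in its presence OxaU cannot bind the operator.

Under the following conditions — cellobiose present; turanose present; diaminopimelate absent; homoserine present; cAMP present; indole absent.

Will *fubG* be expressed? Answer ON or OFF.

Indole is absent, so TorZ is active.
Diaminopimelate is absent, so ZorE is inactive.
Homoserine is present, so QilG is active.
Turanose is present, so OxaU is inactive.
cAMP is present, so LomD is inactive.
No repressor is bound and TorZ and QilG are active, so *fubG* is transcribed.

ON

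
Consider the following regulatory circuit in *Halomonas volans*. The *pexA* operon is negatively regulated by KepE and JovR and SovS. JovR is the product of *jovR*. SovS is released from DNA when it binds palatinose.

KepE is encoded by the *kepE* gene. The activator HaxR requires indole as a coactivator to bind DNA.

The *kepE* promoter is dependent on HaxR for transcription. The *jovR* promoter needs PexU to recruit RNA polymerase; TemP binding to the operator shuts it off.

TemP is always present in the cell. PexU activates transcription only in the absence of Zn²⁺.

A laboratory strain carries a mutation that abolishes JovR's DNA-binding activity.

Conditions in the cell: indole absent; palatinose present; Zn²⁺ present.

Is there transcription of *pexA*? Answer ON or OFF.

Indole is absent, so HaxR is inactive.
Required activator HaxR is absent, so *kepE* is not transcribed.
So KepE is not produced.
JovR is non-functional in this strain, so it has no effect.
Palatinose is present, so SovS is inactive.
With no repressor bound, *pexA* is transcribed.

ON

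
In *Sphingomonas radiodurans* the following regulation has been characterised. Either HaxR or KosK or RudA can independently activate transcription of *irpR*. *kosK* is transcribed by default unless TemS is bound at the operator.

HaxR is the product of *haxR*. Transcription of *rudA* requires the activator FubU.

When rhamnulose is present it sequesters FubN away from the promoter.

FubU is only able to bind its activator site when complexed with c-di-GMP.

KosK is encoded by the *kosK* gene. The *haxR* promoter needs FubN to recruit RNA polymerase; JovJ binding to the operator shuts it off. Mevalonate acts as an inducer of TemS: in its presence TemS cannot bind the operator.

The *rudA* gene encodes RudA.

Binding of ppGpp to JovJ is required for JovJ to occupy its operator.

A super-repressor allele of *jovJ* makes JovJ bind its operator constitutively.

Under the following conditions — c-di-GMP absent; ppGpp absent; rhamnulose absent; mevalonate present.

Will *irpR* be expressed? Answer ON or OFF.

ON

Rhamnulose is absent, so FubN is active.
JovJ is constitutively active in this strain.
With repressor JovJ bound, *haxR* is not transcribed.
So HaxR is not produced.
Mevalonate is present, so TemS is inactive.
With no repressor bound, *kosK* is transcribed.
So KosK is produced and active.
c-di-GMP is absent, so FubU is inactive.
Required activator FubU is absent, so *rudA* is not transcribed.
So RudA is not produced.
Activator KosK is present, so *irpR* is transcribed.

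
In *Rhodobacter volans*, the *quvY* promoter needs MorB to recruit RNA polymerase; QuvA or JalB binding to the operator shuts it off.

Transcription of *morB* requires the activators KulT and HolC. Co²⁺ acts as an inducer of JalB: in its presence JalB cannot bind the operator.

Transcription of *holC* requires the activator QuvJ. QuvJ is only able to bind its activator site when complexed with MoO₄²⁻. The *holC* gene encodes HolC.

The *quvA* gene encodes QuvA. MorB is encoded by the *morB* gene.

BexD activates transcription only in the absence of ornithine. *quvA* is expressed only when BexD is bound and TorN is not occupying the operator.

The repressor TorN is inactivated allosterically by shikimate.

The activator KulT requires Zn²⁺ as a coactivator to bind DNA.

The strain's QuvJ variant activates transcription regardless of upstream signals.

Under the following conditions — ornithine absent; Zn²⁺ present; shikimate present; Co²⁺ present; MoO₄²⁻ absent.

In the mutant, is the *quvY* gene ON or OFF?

Shikimate is present, so TorN is inactive.
Ornithine is absent, so BexD is active.
No repressor is bound and BexD is active, so *quvA* is transcribed.
So QuvA is produced and active.
Zn²⁺ is present, so KulT is active.
QuvJ is constitutively active in this strain.
No repressor is bound and QuvJ is active, so *holC* is transcribed.
So HolC is produced and active.
No repressor is bound and KulT and HolC are active, so *morB* is transcribed.
So MorB is produced and active.
Co²⁺ is present, so JalB is inactive.
With repressor QuvA bound, *quvY* is not transcribed.

OFF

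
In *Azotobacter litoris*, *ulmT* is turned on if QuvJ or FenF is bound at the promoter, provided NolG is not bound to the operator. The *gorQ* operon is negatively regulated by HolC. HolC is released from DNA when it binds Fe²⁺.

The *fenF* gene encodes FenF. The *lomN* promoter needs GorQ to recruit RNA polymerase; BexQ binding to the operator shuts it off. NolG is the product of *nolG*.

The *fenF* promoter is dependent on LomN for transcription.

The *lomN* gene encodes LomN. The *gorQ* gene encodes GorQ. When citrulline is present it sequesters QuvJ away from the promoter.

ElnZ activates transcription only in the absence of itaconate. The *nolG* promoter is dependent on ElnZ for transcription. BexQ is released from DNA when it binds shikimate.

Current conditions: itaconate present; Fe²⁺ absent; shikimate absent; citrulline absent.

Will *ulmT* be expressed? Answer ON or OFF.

Citrulline is absent, so QuvJ is active.
Itaconate is present, so ElnZ is inactive.
Required activator ElnZ is absent, so *nolG* is not transcribed.
So NolG is not produced.
Shikimate is absent, so BexQ is active.
Fe²⁺ is absent, so HolC is active.
With repressor HolC bound, *gorQ* is not transcribed.
So GorQ is not produced.
With repressor BexQ bound, *lomN* is not transcribed.
So LomN is not produced.
Required activator LomN is absent, so *fenF* is not transcribed.
So FenF is not produced.
Activator QuvJ is present, so *ulmT* is transcribed.

ON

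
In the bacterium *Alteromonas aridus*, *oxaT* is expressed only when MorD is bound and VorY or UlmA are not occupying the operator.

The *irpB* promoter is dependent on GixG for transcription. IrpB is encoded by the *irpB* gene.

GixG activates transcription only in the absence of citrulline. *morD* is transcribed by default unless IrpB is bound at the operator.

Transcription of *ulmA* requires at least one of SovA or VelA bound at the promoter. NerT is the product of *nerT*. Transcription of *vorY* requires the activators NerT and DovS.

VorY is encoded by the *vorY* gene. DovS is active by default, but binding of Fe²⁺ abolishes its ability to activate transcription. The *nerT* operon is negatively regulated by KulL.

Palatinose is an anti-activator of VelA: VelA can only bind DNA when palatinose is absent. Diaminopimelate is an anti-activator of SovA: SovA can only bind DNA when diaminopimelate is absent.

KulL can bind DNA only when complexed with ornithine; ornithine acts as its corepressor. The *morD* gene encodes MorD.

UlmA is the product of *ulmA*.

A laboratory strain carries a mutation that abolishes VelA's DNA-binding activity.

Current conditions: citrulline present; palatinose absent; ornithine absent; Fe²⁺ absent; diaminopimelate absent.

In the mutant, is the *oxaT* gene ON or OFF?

Ornithine is absent, so KulL is inactive.
With no repressor bound, *nerT* is transcribed.
So NerT is produced and active.
Fe²⁺ is absent, so DovS is active.
No repressor is bound and NerT and DovS are active, so *vorY* is transcribed.
So VorY is produced and active.
Diaminopimelate is absent, so SovA is active.
VelA is non-functional in this strain, so it has no effect.
Activator SovA is present, so *ulmA* is transcribed.
So UlmA is produced and active.
Citrulline is present, so GixG is inactive.
Required activator GixG is absent, so *irpB* is not transcribed.
So IrpB is not produced.
With no repressor bound, *morD* is transcribed.
So MorD is produced and active.
With repressor VorY bound, *oxaT* is not transcribed.

OFF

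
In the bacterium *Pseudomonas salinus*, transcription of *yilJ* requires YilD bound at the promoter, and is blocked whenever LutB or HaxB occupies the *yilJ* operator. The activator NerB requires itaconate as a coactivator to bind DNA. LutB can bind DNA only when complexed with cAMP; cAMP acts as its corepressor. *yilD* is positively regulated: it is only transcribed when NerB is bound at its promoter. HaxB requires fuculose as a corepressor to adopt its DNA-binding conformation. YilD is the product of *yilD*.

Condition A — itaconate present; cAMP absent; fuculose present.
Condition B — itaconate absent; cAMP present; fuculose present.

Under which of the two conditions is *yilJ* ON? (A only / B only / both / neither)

neither

Condition A:
Itaconate is present, so NerB is active.
No repressor is bound and NerB is active, so *yilD* is transcribed.
So YilD is produced and active.
cAMP is absent, so LutB is inactive.
Fuculose is present, so HaxB is active.
With repressor HaxB bound, *yilJ* is not transcribed.
→ *yilJ* is OFF in A.
Condition B:
Itaconate is absent, so NerB is inactive.
Required activator NerB is absent, so *yilD* is not transcribed.
So YilD is not produced.
cAMP is present, so LutB is active.
Fuculose is present, so HaxB is active.
With repressor LutB bound, *yilJ* is not transcribed.
→ *yilJ* is OFF in B.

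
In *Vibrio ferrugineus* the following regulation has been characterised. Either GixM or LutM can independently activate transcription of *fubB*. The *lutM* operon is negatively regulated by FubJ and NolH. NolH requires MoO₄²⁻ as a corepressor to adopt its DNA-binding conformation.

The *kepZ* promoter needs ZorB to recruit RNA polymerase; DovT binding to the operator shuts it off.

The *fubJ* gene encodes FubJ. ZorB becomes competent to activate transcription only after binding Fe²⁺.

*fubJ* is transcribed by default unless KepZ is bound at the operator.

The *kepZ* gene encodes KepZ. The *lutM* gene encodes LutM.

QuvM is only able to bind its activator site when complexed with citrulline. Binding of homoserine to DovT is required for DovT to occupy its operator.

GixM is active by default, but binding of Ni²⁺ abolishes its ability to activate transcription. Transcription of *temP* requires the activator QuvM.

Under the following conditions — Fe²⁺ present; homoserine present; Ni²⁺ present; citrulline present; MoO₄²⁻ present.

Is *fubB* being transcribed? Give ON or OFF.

OFF

Ni²⁺ is present, so GixM is inactive.
Homoserine is present, so DovT is active.
Fe²⁺ is present, so ZorB is active.
With repressor DovT bound, *kepZ* is not transcribed.
So KepZ is not produced.
With no repressor bound, *fubJ* is transcribed.
So FubJ is produced and active.
MoO₄²⁻ is present, so NolH is active.
With repressor FubJ bound, *lutM* is not transcribed.
So LutM is not produced.
No activator is available at the *fubB* promoter, so *fubB* is not transcribed.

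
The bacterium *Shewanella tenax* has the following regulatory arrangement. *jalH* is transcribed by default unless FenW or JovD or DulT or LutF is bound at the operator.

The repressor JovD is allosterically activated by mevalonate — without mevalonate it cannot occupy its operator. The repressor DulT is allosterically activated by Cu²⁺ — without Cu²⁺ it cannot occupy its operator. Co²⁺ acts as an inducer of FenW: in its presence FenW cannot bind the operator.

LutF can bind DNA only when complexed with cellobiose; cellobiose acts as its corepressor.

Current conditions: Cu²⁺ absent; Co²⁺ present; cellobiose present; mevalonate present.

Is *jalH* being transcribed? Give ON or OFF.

OFF

Co²⁺ is present, so FenW is inactive.
Mevalonate is present, so JovD is active.
Cu²⁺ is absent, so DulT is inactive.
Cellobiose is present, so LutF is active.
With repressor JovD bound, *jalH* is not transcribed.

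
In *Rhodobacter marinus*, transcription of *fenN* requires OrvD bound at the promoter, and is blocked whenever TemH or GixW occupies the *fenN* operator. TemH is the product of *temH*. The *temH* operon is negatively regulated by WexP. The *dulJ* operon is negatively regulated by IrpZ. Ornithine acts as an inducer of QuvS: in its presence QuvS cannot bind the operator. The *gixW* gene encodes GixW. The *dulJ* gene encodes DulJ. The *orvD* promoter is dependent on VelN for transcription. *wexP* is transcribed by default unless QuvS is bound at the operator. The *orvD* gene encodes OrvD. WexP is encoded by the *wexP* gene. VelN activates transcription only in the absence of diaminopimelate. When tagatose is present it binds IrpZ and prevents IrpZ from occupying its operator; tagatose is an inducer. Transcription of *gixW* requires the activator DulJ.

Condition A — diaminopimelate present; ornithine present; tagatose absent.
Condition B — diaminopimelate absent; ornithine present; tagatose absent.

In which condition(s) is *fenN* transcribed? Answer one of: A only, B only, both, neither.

Condition A:
Diaminopimelate is present, so VelN is inactive.
Required activator VelN is absent, so *orvD* is not transcribed.
So OrvD is not produced.
Ornithine is present, so QuvS is inactive.
With no repressor bound, *wexP* is transcribed.
So WexP is produced and active.
With repressor WexP bound, *temH* is not transcribed.
So TemH is not produced.
Tagatose is absent, so IrpZ is active.
With repressor IrpZ bound, *dulJ* is not transcribed.
So DulJ is not produced.
Required activator DulJ is absent, so *gixW* is not transcribed.
So GixW is not produced.
Required activator OrvD is absent, so *fenN* is not transcribed.
→ *fenN* is OFF in A.
Condition B:
Diaminopimelate is absent, so VelN is active.
No repressor is bound and VelN is active, so *orvD* is transcribed.
So OrvD is produced and active.
Ornithine is present, so QuvS is inactive.
With no repressor bound, *wexP* is transcribed.
So WexP is produced and active.
With repressor WexP bound, *temH* is not transcribed.
So TemH is not produced.
Tagatose is absent, so IrpZ is active.
With repressor IrpZ bound, *dulJ* is not transcribed.
So DulJ is not produced.
Required activator DulJ is absent, so *gixW* is not transcribed.
So GixW is not produced.
No repressor is bound and OrvD is active, so *fenN* is transcribed.
→ *fenN* is ON in B.

B only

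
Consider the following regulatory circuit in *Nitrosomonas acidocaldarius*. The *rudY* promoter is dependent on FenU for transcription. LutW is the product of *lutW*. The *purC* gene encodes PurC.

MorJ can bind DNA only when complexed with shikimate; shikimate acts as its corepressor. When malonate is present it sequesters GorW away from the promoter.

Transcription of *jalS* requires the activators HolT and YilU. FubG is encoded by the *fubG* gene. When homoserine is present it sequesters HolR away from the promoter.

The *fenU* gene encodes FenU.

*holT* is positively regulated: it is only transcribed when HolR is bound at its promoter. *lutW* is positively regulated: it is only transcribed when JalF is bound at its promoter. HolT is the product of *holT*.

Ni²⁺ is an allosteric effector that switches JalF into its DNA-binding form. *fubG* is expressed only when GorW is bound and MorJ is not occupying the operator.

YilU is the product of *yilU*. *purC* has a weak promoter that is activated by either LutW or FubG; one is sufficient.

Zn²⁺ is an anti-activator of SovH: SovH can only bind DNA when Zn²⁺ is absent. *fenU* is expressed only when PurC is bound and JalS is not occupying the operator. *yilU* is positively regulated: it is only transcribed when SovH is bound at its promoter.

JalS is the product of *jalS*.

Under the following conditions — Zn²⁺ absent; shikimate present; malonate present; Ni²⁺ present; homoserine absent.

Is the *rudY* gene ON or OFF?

Homoserine is absent, so HolR is active.
No repressor is bound and HolR is active, so *holT* is transcribed.
So HolT is produced and active.
Zn²⁺ is absent, so SovH is active.
No repressor is bound and SovH is active, so *yilU* is transcribed.
So YilU is produced and active.
No repressor is bound and HolT and YilU are active, so *jalS* is transcribed.
So JalS is produced and active.
Ni²⁺ is present, so JalF is active.
No repressor is bound and JalF is active, so *lutW* is transcribed.
So LutW is produced and active.
Shikimate is present, so MorJ is active.
Malonate is present, so GorW is inactive.
With repressor MorJ bound, *fubG* is not transcribed.
So FubG is not produced.
Activator LutW is present, so *purC* is transcribed.
So PurC is produced and active.
With repressor JalS bound, *fenU* is not transcribed.
So FenU is not produced.
Required activator FenU is absent, so *rudY* is not transcribed.

OFF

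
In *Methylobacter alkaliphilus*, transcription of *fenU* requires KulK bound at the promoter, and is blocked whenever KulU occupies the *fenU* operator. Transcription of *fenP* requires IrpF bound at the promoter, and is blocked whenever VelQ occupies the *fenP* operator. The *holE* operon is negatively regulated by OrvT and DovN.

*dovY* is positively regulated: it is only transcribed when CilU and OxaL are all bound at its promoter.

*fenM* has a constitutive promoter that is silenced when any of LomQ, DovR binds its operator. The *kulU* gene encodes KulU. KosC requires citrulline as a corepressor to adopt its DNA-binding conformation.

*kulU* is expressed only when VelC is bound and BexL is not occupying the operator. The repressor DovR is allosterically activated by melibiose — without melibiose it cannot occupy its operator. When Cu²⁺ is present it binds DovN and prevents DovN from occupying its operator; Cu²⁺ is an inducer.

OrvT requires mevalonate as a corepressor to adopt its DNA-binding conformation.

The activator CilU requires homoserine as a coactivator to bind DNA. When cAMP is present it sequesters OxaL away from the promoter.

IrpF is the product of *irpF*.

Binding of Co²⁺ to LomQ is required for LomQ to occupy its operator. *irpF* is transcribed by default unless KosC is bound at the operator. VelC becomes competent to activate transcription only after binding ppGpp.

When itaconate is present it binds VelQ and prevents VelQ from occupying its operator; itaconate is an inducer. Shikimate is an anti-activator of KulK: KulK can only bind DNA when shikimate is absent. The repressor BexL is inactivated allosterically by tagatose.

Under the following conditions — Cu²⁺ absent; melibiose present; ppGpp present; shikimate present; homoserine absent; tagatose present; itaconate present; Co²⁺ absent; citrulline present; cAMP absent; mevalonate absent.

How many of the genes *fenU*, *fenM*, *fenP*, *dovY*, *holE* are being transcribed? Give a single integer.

0

Tagatose is present, so BexL is inactive.
ppGpp is present, so VelC is active.
No repressor is bound and VelC is active, so *kulU* is transcribed.
So KulU is produced and active.
Shikimate is present, so KulK is inactive.
With repressor KulU bound, *fenU* is not transcribed.
→ *fenU* is OFF.
Co²⁺ is absent, so LomQ is inactive.
Melibiose is present, so DovR is active.
With repressor DovR bound, *fenM* is not transcribed.
→ *fenM* is OFF.
Citrulline is present, so KosC is active.
With repressor KosC bound, *irpF* is not transcribed.
So IrpF is not produced.
Itaconate is present, so VelQ is inactive.
Required activator IrpF is absent, so *fenP* is not transcribed.
→ *fenP* is OFF.
Homoserine is absent, so CilU is inactive.
cAMP is absent, so OxaL is active.
Required activator CilU is absent, so *dovY* is not transcribed.
→ *dovY* is OFF.
Mevalonate is absent, so OrvT is inactive.
Cu²⁺ is absent, so DovN is active.
With repressor DovN bound, *holE* is not transcribed.
→ *holE* is OFF.
0 of the 5 genes are transcribed.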